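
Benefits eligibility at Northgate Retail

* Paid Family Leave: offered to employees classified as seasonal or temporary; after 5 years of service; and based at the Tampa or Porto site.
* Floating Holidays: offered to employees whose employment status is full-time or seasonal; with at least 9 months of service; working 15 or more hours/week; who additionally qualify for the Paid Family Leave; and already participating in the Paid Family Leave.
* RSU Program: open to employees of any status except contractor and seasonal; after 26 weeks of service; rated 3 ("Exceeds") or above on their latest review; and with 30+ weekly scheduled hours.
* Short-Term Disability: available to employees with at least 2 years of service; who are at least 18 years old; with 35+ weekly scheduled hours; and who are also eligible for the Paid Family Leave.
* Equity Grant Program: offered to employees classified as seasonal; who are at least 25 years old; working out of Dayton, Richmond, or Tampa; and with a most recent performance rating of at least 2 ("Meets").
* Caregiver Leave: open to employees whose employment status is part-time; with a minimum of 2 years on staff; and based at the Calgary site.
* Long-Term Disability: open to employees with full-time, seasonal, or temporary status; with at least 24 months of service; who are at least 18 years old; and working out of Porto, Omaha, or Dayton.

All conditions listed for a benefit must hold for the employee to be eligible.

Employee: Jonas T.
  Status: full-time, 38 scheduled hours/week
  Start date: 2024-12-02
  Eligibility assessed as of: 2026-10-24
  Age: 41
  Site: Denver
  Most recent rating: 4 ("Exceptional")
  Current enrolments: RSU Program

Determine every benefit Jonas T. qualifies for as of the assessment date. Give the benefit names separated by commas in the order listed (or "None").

RSU Program

Service from 2024-12-02 to 2026-10-24: 691 days.
Paid Family Leave — status full-time ✗ (requires seasonal or temporary) → not eligible.
Floating Holidays — status full-time ✓; service 691 days ≥ 9 months (≈270 days) ✓; 38 hrs/wk ≥ 15 ✓; not eligible for Paid Family Leave ✗ → not eligible.
RSU Program — status full-time ✓ (not excluded); service 691 days ≥ 26 weeks (≈182 days) ✓; rating 4 ≥ 3 ✓; 38 hrs/wk ≥ 30 ✓ → eligible.
Short-Term Disability — service 691 days < 2 years (≈730 days) ✗ → not eligible.
Equity Grant Program — status full-time ✗ (requires seasonal) → not eligible.
Caregiver Leave — status full-time ✗ (requires part-time) → not eligible.
Long-Term Disability — status full-time ✓; service 691 days < 24 months (≈720 days) ✗ → not eligible.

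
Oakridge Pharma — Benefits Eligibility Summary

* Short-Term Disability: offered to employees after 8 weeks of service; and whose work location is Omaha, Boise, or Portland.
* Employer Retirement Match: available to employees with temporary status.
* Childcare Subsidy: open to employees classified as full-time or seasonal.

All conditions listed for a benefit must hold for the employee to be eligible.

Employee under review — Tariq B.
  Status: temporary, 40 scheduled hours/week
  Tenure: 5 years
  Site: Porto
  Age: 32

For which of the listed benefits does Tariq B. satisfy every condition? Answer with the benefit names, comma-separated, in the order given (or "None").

Employer Retirement Match

Short-Term Disability — service 5 years ≥ 8 weeks (≈56 days) ✓; site Porto ✗ (not Omaha, Boise, or Portland) → not eligible.
Employer Retirement Match — status temporary ✓ → eligible.
Childcare Subsidy — status temporary ✗ (requires full-time or seasonal) → not eligible.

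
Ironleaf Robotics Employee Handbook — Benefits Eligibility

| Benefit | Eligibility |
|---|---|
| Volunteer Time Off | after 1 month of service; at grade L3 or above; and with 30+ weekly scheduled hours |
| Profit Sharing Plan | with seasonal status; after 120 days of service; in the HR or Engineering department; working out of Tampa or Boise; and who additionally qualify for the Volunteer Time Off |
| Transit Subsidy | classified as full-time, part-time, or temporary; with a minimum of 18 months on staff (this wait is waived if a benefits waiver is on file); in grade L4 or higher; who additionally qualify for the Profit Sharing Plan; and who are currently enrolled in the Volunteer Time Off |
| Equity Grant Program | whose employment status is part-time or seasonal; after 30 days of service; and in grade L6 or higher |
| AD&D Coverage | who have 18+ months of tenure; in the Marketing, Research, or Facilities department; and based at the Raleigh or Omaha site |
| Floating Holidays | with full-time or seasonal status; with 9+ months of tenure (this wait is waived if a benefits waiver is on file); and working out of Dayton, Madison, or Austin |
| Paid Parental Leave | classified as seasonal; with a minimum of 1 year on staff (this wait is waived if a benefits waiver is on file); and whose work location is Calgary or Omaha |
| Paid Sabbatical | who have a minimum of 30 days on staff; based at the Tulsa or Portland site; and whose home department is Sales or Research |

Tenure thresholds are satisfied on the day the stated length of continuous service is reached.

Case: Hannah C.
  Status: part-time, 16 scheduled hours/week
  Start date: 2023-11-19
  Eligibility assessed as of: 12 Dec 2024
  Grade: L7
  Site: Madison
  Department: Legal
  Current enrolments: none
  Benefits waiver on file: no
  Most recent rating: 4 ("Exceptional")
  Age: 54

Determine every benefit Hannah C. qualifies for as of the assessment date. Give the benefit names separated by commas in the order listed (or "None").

Service from 2023-11-19 to 12 Dec 2024: 389 days.
Volunteer Time Off — service 389 days ≥ 1 month (≈30 days) ✓; grade L7 ≥ L3 ✓; 16 hrs/wk < 30 ✗ → not eligible.
Profit Sharing Plan — status part-time ✗ (requires seasonal) → not eligible.
Transit Subsidy — status part-time ✓; no waiver, service 389 days < 18 months (≈540 days) ✗ → not eligible.
Equity Grant Program — status part-time ✓; service 389 days ≥ 30 days ✓; grade L7 ≥ L6 ✓ → eligible.
AD&D Coverage — service 389 days < 18 months (≈540 days) ✗ → not eligible.
Floating Holidays — status part-time ✗ (requires full-time or seasonal) → not eligible.
Paid Parental Leave — status part-time ✗ (requires seasonal) → not eligible.
Paid Sabbatical — service 389 days ≥ 30 days ✓; site Madison ✗ (not Tulsa or Portland) → not eligible.

Equity Grant Program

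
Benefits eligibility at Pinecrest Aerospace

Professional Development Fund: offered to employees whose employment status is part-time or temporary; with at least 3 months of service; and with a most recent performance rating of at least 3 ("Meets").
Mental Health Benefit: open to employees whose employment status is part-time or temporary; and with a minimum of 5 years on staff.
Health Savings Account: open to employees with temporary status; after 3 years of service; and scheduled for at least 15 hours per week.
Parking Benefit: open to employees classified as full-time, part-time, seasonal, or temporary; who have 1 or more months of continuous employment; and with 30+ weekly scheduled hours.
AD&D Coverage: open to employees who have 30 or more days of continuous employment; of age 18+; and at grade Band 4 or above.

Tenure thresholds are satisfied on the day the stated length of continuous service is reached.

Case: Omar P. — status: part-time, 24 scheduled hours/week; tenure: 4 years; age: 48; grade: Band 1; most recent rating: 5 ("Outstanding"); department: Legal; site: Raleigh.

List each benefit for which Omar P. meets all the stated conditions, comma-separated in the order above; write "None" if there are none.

Professional Development Fund

Professional Development Fund — status part-time ✓; service 4 years ≥ 3 months (≈90 days) ✓; rating 5 ≥ 3 ✓ → eligible.
Mental Health Benefit — status part-time ✓; service 4 years < 5 years ✗ → not eligible.
Health Savings Account — status part-time ✗ (requires temporary) → not eligible.
Parking Benefit — status part-time ✓; service 4 years ≥ 1 month (≈30 days) ✓; 24 hrs/wk < 30 ✗ → not eligible.
AD&D Coverage — service 4 years ≥ 30 days ✓; age 48 ≥ 18 ✓; grade Band 1 < Band 4 ✗ → not eligible.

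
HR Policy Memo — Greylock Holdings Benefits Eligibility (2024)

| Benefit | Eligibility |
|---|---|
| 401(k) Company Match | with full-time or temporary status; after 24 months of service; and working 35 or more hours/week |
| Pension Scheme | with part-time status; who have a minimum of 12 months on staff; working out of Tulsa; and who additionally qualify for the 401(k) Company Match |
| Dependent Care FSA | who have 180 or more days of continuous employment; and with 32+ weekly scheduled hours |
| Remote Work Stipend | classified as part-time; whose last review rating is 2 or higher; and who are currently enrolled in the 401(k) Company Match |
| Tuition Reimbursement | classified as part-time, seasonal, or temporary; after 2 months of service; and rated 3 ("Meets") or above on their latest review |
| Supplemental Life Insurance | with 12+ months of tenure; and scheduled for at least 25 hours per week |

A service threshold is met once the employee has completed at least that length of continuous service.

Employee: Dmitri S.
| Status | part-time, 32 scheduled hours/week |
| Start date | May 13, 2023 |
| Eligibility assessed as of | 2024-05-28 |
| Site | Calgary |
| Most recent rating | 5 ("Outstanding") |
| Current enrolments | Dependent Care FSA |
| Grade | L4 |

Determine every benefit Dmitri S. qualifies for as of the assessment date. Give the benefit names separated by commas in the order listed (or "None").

Dependent Care FSA, Tuition Reimbursement, Supplemental Life Insurance

Service from May 13, 2023 to 2024-05-28: 381 days.
401(k) Company Match — status part-time ✗ (requires full-time or temporary) → not eligible.
Pension Scheme — status part-time ✓; service 381 days ≥ 12 months (≈360 days) ✓; site Calgary ✗ (not Tulsa) → not eligible.
Dependent Care FSA — service 381 days ≥ 180 days ✓; 32 hrs/wk ≥ 32 ✓ → eligible.
Remote Work Stipend — status part-time ✓; rating 5 ≥ 2 ✓; not enrolled in 401(k) Company Match ✗ → not eligible.
Tuition Reimbursement — status part-time ✓; service 381 days ≥ 2 months (≈60 days) ✓; rating 5 ≥ 3 ✓ → eligible.
Supplemental Life Insurance — service 381 days ≥ 12 months (≈360 days) ✓; 32 hrs/wk ≥ 25 ✓ → eligible.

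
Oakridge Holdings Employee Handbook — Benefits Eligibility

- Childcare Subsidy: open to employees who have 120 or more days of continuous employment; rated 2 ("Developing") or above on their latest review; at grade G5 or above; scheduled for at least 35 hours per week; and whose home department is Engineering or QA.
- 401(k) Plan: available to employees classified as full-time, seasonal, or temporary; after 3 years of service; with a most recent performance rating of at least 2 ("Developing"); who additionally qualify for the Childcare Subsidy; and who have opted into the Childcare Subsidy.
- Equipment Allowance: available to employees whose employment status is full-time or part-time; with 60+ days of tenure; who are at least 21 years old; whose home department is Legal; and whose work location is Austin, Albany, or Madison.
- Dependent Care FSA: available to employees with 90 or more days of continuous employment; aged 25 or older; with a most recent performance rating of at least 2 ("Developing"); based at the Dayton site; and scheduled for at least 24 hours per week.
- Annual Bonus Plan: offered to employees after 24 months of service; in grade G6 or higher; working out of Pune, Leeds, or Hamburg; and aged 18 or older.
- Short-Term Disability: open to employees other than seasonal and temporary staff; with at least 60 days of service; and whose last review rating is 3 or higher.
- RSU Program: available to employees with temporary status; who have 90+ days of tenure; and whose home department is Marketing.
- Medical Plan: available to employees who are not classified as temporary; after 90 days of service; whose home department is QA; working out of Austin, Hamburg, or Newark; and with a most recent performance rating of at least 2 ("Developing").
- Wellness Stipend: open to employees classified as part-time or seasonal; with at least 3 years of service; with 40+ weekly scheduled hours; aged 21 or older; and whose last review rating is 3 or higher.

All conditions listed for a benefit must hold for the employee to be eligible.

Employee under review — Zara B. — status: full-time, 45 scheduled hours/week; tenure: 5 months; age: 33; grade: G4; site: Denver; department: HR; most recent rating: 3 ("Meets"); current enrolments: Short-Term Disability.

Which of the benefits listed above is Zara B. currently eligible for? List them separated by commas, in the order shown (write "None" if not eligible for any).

Childcare Subsidy — service 5 months ≥ 120 days ✓; rating 3 ≥ 2 ✓; grade G4 < G5 ✗ → not eligible.
401(k) Plan — status full-time ✓; service 5 months < 3 years (≈1095 days) ✗ → not eligible.
Equipment Allowance — status full-time ✓; service 5 months ≥ 60 days ✓; age 33 ≥ 21 ✓; dept HR ✗ → not eligible.
Dependent Care FSA — service 5 months ≥ 90 days ✓; age 33 ≥ 25 ✓; rating 3 ≥ 2 ✓; site Denver ✗ (not Dayton) → not eligible.
Annual Bonus Plan — service 5 months < 24 months ✗ → not eligible.
Short-Term Disability — status full-time ✓ (not excluded); service 5 months ≥ 60 days ✓; rating 3 ≥ 3 ✓ → eligible.
RSU Program — status full-time ✗ (requires temporary) → not eligible.
Medical Plan — status full-time ✓ (not excluded); service 5 months ≥ 90 days ✓; dept HR ✗ → not eligible.
Wellness Stipend — status full-time ✗ (requires part-time or seasonal) → not eligible.

Short-Term Disability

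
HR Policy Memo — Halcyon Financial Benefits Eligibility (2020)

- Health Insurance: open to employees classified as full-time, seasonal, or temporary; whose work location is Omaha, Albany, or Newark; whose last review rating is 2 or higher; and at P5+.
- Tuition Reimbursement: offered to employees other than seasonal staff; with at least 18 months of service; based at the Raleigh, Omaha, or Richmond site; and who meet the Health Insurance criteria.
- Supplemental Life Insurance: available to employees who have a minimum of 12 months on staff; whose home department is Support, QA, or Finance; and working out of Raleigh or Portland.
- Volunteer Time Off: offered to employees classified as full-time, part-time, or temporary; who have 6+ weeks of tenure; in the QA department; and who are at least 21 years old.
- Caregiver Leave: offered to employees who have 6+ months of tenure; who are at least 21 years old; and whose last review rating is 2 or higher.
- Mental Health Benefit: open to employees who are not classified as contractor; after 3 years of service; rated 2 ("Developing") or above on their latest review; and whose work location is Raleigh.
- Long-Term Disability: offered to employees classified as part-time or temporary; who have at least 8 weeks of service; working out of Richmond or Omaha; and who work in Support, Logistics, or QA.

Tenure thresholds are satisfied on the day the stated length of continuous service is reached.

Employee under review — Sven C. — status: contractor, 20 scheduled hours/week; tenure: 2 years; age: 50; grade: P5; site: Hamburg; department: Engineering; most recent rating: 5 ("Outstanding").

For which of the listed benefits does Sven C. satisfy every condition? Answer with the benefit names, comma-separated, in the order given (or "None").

Caregiver Leave

Health Insurance — status contractor ✗ (requires full-time, seasonal, or temporary) → not eligible.
Tuition Reimbursement — status contractor ✓ (not excluded); service 2 years ≥ 18 months (≈540 days) ✓; site Hamburg ✗ (not Raleigh, Omaha, or Richmond) → not eligible.
Supplemental Life Insurance — service 2 years ≥ 12 months (≈360 days) ✓; dept Engineering ✗ → not eligible.
Volunteer Time Off — status contractor ✗ (requires full-time, part-time, or temporary) → not eligible.
Caregiver Leave — service 2 years ≥ 6 months (≈180 days) ✓; age 50 ≥ 21 ✓; rating 5 ≥ 2 ✓ → eligible.
Mental Health Benefit — status contractor ✗ (excluded) → not eligible.
Long-Term Disability — status contractor ✗ (requires part-time or temporary) → not eligible.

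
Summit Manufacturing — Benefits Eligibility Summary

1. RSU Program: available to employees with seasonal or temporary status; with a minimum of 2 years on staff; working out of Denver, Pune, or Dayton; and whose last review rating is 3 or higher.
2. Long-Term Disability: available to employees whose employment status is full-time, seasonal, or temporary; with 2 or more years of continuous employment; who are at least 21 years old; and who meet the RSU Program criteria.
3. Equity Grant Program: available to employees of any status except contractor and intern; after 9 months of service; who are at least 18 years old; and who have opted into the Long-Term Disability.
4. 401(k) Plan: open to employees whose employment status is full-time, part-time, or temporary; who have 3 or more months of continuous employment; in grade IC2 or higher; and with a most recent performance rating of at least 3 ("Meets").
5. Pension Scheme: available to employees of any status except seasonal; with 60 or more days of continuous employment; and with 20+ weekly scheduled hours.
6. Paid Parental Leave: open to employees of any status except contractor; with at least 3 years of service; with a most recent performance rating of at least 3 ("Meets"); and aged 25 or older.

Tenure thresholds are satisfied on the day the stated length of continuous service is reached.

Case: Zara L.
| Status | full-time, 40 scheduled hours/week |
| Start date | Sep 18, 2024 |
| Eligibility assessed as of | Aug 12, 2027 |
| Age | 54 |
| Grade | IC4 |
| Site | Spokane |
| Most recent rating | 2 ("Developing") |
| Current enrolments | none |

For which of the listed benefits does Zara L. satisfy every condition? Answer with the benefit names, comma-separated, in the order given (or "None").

Pension Scheme

Service from Sep 18, 2024 to Aug 12, 2027: 1058 days.
RSU Program — status full-time ✗ (requires seasonal or temporary) → not eligible.
Long-Term Disability — status full-time ✓; service 1058 days ≥ 2 years (≈730 days) ✓; age 54 ≥ 21 ✓; not eligible for RSU Program ✗ → not eligible.
Equity Grant Program — status full-time ✓ (not excluded); service 1058 days ≥ 9 months (≈270 days) ✓; age 54 ≥ 18 ✓; not enrolled in Long-Term Disability ✗ → not eligible.
401(k) Plan — status full-time ✓; service 1058 days ≥ 3 months (≈90 days) ✓; grade IC4 ≥ IC2 ✓; rating 2 < 3 ✗ → not eligible.
Pension Scheme — status full-time ✓ (not excluded); service 1058 days ≥ 60 days ✓; 40 hrs/wk ≥ 20 ✓ → eligible.
Paid Parental Leave — status full-time ✓ (not excluded); service 1058 days < 3 years (≈1095 days) ✗ → not eligible.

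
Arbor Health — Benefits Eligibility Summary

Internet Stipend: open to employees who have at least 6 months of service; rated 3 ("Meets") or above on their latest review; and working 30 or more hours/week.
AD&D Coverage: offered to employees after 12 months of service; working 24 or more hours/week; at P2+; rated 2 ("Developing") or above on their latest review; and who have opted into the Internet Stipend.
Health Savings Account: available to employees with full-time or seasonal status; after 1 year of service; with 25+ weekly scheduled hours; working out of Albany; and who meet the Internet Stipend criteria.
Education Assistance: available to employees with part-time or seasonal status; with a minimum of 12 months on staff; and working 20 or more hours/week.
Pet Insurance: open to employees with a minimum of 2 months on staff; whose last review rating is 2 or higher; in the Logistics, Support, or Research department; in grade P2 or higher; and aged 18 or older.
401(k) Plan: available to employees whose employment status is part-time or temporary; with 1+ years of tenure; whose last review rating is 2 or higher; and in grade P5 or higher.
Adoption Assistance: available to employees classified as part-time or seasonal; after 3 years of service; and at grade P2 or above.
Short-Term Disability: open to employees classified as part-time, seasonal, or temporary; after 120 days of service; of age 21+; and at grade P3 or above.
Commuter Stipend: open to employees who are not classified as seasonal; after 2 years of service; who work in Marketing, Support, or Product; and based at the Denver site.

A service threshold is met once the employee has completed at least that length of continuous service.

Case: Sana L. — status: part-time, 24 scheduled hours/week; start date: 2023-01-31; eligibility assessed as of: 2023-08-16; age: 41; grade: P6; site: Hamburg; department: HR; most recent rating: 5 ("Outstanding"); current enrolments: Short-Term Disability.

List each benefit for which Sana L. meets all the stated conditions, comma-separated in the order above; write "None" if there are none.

Service from 2023-01-31 to 2023-08-16: 197 days.
Internet Stipend — service 197 days ≥ 6 months (≈180 days) ✓; rating 5 ≥ 3 ✓; 24 hrs/wk < 30 ✗ → not eligible.
AD&D Coverage — service 197 days < 12 months (≈360 days) ✗ → not eligible.
Health Savings Account — status part-time ✗ (requires full-time or seasonal) → not eligible.
Education Assistance — status part-time ✓; service 197 days < 12 months (≈360 days) ✗ → not eligible.
Pet Insurance — service 197 days ≥ 2 months (≈60 days) ✓; rating 5 ≥ 2 ✓; dept HR ✗ → not eligible.
401(k) Plan — status part-time ✓; service 197 days < 1 year (≈365 days) ✗ → not eligible.
Adoption Assistance — status part-time ✓; service 197 days < 3 years (≈1095 days) ✗ → not eligible.
Short-Term Disability — status part-time ✓; service 197 days ≥ 120 days ✓; age 41 ≥ 21 ✓; grade P6 ≥ P3 ✓ → eligible.
Commuter Stipend — status part-time ✓ (not excluded); service 197 days < 2 years (≈730 days) ✗ → not eligible.

Short-Term Disability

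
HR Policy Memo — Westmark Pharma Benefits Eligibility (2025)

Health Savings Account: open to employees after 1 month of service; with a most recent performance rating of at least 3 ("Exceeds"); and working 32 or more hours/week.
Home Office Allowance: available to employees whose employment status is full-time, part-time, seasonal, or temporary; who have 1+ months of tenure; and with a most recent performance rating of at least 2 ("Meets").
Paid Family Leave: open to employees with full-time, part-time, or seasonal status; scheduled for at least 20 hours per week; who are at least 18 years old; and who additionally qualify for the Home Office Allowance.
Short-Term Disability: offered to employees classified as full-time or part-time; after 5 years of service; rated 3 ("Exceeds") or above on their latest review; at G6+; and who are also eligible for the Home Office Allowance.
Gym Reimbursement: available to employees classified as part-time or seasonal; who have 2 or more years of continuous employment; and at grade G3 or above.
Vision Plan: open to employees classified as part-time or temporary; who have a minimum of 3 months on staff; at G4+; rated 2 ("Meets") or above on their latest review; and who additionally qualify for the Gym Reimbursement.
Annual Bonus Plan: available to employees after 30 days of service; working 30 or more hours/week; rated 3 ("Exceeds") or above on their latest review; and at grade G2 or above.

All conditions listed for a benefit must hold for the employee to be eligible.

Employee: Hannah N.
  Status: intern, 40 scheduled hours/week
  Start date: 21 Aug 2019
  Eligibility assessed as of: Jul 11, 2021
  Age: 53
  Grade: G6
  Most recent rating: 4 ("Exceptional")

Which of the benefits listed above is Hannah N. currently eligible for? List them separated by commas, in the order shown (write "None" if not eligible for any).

Service from 21 Aug 2019 to Jul 11, 2021: 690 days.
Health Savings Account — service 690 days ≥ 1 month (≈30 days) ✓; rating 4 ≥ 3 ✓; 40 hrs/wk ≥ 32 ✓ → eligible.
Home Office Allowance — status intern ✗ (requires full-time, part-time, seasonal, or temporary) → not eligible.
Paid Family Leave — status intern ✗ (requires full-time, part-time, or seasonal) → not eligible.
Short-Term Disability — status intern ✗ (requires full-time or part-time) → not eligible.
Gym Reimbursement — status intern ✗ (requires part-time or seasonal) → not eligible.
Vision Plan — status intern ✗ (requires part-time or temporary) → not eligible.
Annual Bonus Plan — service 690 days ≥ 30 days ✓; 40 hrs/wk ≥ 30 ✓; rating 4 ≥ 3 ✓; grade G6 ≥ G2 ✓ → eligible.

Health Savings Account, Annual Bonus Plan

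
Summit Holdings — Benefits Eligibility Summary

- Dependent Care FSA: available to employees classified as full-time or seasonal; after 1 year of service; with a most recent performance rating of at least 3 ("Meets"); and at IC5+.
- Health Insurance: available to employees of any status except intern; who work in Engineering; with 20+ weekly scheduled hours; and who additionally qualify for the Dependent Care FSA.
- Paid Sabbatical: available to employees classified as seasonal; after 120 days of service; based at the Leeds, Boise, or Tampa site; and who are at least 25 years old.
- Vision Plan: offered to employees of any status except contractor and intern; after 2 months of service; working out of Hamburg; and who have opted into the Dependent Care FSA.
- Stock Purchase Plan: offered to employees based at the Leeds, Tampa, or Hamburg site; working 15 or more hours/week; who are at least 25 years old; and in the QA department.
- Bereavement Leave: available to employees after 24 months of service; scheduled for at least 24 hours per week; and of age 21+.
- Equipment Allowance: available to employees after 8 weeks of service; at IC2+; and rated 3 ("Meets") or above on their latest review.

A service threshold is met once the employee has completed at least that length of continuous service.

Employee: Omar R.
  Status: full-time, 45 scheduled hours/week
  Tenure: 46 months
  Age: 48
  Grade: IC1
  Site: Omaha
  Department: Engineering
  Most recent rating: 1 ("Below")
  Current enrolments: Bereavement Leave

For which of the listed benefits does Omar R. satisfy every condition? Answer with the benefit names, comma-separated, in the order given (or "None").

Dependent Care FSA — status full-time ✓; service 46 months ≥ 1 year (≈365 days) ✓; rating 1 < 3 ✗ → not eligible.
Health Insurance — status full-time ✓ (not excluded); dept Engineering ✓; 45 hrs/wk ≥ 20 ✓; not eligible for Dependent Care FSA ✗ → not eligible.
Paid Sabbatical — status full-time ✗ (requires seasonal) → not eligible.
Vision Plan — status full-time ✓ (not excluded); service 46 months ≥ 2 months ✓; site Omaha ✗ (not Hamburg) → not eligible.
Stock Purchase Plan — site Omaha ✗ (not Leeds, Tampa, or Hamburg) → not eligible.
Bereavement Leave — service 46 months ≥ 24 months ✓; 45 hrs/wk ≥ 24 ✓; age 48 ≥ 21 ✓ → eligible.
Equipment Allowance — service 46 months ≥ 8 weeks (≈56 days) ✓; grade IC1 < IC2 ✗ → not eligible.

Bereavement Leave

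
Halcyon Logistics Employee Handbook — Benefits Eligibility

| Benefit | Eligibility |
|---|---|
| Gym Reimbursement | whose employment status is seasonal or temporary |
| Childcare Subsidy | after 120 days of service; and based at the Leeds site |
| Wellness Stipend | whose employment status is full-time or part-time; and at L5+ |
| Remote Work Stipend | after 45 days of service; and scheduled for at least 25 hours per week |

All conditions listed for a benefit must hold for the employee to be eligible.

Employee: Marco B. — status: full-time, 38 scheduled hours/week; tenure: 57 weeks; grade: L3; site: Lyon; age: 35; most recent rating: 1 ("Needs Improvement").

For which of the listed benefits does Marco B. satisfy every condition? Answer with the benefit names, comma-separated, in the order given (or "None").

Gym Reimbursement — status full-time ✗ (requires seasonal or temporary) → not eligible.
Childcare Subsidy — service 57 weeks ≥ 120 days ✓; site Lyon ✗ (not Leeds) → not eligible.
Wellness Stipend — status full-time ✓; grade L3 < L5 ✗ → not eligible.
Remote Work Stipend — service 57 weeks ≥ 45 days ✓; 38 hrs/wk ≥ 25 ✓ → eligible.

Remote Work Stipend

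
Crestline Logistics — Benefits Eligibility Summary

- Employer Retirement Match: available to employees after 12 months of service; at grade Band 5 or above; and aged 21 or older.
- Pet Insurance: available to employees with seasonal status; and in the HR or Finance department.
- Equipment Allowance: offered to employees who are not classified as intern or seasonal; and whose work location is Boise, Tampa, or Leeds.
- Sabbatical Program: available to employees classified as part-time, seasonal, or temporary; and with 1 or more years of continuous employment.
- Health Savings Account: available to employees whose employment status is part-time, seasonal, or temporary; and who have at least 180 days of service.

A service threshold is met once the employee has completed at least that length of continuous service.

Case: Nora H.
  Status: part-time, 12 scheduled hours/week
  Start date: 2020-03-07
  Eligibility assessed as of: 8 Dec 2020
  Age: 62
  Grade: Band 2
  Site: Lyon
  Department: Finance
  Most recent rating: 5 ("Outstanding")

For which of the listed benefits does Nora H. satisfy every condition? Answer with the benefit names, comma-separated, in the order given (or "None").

Health Savings Account

Service from 2020-03-07 to 8 Dec 2020: 276 days.
Employer Retirement Match — service 276 days < 12 months (≈360 days) ✗ → not eligible.
Pet Insurance — status part-time ✗ (requires seasonal) → not eligible.
Equipment Allowance — status part-time ✓ (not excluded); site Lyon ✗ (not Boise, Tampa, or Leeds) → not eligible.
Sabbatical Program — status part-time ✓; service 276 days < 1 year (≈365 days) ✗ → not eligible.
Health Savings Account — status part-time ✓; service 276 days ≥ 180 days ✓ → eligible.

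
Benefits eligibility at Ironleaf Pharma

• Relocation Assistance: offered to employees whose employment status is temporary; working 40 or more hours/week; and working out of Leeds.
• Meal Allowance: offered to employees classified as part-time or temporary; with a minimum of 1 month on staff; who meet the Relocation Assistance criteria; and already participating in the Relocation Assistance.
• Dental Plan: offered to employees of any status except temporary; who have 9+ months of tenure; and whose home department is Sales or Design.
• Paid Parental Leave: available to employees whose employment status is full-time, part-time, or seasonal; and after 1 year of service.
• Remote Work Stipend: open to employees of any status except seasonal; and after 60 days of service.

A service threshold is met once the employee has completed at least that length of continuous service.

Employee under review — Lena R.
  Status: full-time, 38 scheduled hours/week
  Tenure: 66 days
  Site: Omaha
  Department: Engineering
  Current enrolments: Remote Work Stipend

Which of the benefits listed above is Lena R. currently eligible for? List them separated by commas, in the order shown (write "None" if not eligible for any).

Remote Work Stipend

Relocation Assistance — status full-time ✗ (requires temporary) → not eligible.
Meal Allowance — status full-time ✗ (requires part-time or temporary) → not eligible.
Dental Plan — status full-time ✓ (not excluded); service 66 days < 9 months (≈270 days) ✗ → not eligible.
Paid Parental Leave — status full-time ✓; service 66 days < 1 year (≈365 days) ✗ → not eligible.
Remote Work Stipend — status full-time ✓ (not excluded); service 66 days ≥ 60 days ✓ → eligible.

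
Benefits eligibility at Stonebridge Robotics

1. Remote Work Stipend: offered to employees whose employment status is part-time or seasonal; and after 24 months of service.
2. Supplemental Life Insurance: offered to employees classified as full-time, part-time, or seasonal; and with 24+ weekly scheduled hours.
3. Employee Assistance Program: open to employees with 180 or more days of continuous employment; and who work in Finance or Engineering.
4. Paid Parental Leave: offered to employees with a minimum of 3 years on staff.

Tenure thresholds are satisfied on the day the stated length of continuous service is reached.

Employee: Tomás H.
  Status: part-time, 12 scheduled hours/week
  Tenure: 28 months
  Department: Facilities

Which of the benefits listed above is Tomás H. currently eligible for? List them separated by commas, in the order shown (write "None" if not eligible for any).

Remote Work Stipend — status part-time ✓; service 28 months ≥ 24 months ✓ → eligible.
Supplemental Life Insurance — status part-time ✓; 12 hrs/wk < 24 ✗ → not eligible.
Employee Assistance Program — service 28 months ≥ 180 days ✓; dept Facilities ✗ → not eligible.
Paid Parental Leave — service 28 months < 3 years (≈1095 days) ✗ → not eligible.

Remote Work Stipend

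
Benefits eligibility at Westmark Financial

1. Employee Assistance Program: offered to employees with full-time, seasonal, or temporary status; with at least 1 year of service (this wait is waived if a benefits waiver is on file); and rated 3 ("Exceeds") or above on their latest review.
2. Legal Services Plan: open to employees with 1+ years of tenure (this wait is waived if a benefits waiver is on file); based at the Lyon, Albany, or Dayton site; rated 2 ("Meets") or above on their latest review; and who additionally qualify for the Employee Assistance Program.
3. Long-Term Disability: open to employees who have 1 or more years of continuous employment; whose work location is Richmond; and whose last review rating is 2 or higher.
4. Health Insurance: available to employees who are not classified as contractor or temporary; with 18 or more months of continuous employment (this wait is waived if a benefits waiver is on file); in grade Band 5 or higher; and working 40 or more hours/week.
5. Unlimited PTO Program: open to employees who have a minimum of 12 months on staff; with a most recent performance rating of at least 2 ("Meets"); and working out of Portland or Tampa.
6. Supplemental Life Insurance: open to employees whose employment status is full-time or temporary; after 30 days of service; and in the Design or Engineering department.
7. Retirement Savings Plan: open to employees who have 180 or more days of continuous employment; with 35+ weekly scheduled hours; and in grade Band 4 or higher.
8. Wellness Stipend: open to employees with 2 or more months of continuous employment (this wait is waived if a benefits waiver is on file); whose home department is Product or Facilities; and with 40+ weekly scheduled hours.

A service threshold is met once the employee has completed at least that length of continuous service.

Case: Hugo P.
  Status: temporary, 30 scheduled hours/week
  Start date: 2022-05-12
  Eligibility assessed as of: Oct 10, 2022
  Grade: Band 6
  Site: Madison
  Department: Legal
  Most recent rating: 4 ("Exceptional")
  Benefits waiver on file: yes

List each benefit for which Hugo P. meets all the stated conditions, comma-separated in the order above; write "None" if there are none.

Service from 2022-05-12 to Oct 10, 2022: 151 days.
Employee Assistance Program — status temporary ✓; benefits waiver on file ✓; rating 4 ≥ 3 ✓ → eligible.
Legal Services Plan — benefits waiver on file ✓; site Madison ✗ (not Lyon, Albany, or Dayton) → not eligible.
Long-Term Disability — service 151 days < 1 year (≈365 days) ✗ → not eligible.
Health Insurance — status temporary ✗ (excluded) → not eligible.
Unlimited PTO Program — service 151 days < 12 months (≈360 days) ✗ → not eligible.
Supplemental Life Insurance — status temporary ✓; service 151 days ≥ 30 days ✓; dept Legal ✗ → not eligible.
Retirement Savings Plan — service 151 days < 180 days ✗ → not eligible.
Wellness Stipend — benefits waiver on file ✓; dept Legal ✗ → not eligible.

Employee Assistance Program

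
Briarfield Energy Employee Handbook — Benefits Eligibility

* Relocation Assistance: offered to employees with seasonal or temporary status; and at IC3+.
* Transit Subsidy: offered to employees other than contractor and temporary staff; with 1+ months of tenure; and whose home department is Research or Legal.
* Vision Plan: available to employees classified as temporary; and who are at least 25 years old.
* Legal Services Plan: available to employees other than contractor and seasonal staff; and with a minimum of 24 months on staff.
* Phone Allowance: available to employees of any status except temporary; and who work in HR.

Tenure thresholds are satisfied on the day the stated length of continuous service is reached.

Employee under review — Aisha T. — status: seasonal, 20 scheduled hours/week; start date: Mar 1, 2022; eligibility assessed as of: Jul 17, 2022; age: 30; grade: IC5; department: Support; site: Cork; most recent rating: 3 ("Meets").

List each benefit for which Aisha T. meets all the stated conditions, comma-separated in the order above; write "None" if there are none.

Relocation Assistance

Service from Mar 1, 2022 to Jul 17, 2022: 138 days.
Relocation Assistance — status seasonal ✓; grade IC5 ≥ IC3 ✓ → eligible.
Transit Subsidy — status seasonal ✓ (not excluded); service 138 days ≥ 1 month (≈30 days) ✓; dept Support ✗ → not eligible.
Vision Plan — status seasonal ✗ (requires temporary) → not eligible.
Legal Services Plan — status seasonal ✗ (excluded) → not eligible.
Phone Allowance — status seasonal ✓ (not excluded); dept Support ✗ → not eligible.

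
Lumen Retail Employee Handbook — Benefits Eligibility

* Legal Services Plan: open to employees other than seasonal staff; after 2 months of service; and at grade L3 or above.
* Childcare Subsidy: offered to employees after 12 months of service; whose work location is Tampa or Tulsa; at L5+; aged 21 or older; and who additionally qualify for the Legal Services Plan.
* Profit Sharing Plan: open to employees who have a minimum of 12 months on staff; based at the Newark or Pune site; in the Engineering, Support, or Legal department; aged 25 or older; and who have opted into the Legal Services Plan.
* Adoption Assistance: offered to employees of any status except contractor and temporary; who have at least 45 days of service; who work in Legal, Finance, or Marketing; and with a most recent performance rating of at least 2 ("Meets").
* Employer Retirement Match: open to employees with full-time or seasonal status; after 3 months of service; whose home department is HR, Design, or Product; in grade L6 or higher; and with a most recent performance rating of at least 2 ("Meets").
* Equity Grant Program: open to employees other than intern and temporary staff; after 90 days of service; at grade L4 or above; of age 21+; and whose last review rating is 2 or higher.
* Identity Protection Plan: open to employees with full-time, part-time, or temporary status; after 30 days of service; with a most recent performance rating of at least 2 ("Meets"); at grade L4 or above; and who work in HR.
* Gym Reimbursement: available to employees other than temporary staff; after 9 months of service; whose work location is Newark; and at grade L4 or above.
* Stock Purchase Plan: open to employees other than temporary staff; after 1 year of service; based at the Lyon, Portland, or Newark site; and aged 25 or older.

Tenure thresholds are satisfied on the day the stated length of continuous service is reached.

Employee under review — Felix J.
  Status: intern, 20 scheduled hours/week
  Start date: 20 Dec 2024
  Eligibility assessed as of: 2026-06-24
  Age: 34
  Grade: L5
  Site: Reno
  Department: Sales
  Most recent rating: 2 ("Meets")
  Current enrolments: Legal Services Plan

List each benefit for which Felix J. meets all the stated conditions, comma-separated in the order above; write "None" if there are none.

Service from 20 Dec 2024 to 2026-06-24: 551 days.
Legal Services Plan — status intern ✓ (not excluded); service 551 days ≥ 2 months (≈60 days) ✓; grade L5 ≥ L3 ✓ → eligible.
Childcare Subsidy — service 551 days ≥ 12 months (≈360 days) ✓; site Reno ✗ (not Tampa or Tulsa) → not eligible.
Profit Sharing Plan — service 551 days ≥ 12 months (≈360 days) ✓; site Reno ✗ (not Newark or Pune) → not eligible.
Adoption Assistance — status intern ✓ (not excluded); service 551 days ≥ 45 days ✓; dept Sales ✗ → not eligible.
Employer Retirement Match — status intern ✗ (requires full-time or seasonal) → not eligible.
Equity Grant Program — status intern ✗ (excluded) → not eligible.
Identity Protection Plan — status intern ✗ (requires full-time, part-time, or temporary) → not eligible.
Gym Reimbursement — status intern ✓ (not excluded); service 551 days ≥ 9 months (≈270 days) ✓; site Reno ✗ (not Newark) → not eligible.
Stock Purchase Plan — status intern ✓ (not excluded); service 551 days ≥ 1 year (≈365 days) ✓; site Reno ✗ (not Lyon, Portland, or Newark) → not eligible.

Legal Services Plan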